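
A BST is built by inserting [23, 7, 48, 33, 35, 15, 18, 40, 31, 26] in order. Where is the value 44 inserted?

Starting tree (level order): [23, 7, 48, None, 15, 33, None, None, 18, 31, 35, None, None, 26, None, None, 40]
Insertion path: 23 -> 48 -> 33 -> 35 -> 40
Result: insert 44 as right child of 40
Final tree (level order): [23, 7, 48, None, 15, 33, None, None, 18, 31, 35, None, None, 26, None, None, 40, None, None, None, 44]


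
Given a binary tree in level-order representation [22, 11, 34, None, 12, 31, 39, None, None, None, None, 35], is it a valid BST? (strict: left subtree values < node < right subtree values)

Level-order array: [22, 11, 34, None, 12, 31, 39, None, None, None, None, 35]
Validate using subtree bounds (lo, hi): at each node, require lo < value < hi,
then recurse left with hi=value and right with lo=value.
Preorder trace (stopping at first violation):
  at node 22 with bounds (-inf, +inf): OK
  at node 11 with bounds (-inf, 22): OK
  at node 12 with bounds (11, 22): OK
  at node 34 with bounds (22, +inf): OK
  at node 31 with bounds (22, 34): OK
  at node 39 with bounds (34, +inf): OK
  at node 35 with bounds (34, 39): OK
No violation found at any node.
Result: Valid BST


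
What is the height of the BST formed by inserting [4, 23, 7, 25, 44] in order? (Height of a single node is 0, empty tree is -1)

Insertion order: [4, 23, 7, 25, 44]
Tree (level-order array): [4, None, 23, 7, 25, None, None, None, 44]
Compute height bottom-up (empty subtree = -1):
  height(7) = 1 + max(-1, -1) = 0
  height(44) = 1 + max(-1, -1) = 0
  height(25) = 1 + max(-1, 0) = 1
  height(23) = 1 + max(0, 1) = 2
  height(4) = 1 + max(-1, 2) = 3
Height = 3


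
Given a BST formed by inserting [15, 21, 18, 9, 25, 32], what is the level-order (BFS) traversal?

Tree insertion order: [15, 21, 18, 9, 25, 32]
Tree (level-order array): [15, 9, 21, None, None, 18, 25, None, None, None, 32]
BFS from the root, enqueuing left then right child of each popped node:
  queue [15] -> pop 15, enqueue [9, 21], visited so far: [15]
  queue [9, 21] -> pop 9, enqueue [none], visited so far: [15, 9]
  queue [21] -> pop 21, enqueue [18, 25], visited so far: [15, 9, 21]
  queue [18, 25] -> pop 18, enqueue [none], visited so far: [15, 9, 21, 18]
  queue [25] -> pop 25, enqueue [32], visited so far: [15, 9, 21, 18, 25]
  queue [32] -> pop 32, enqueue [none], visited so far: [15, 9, 21, 18, 25, 32]
Result: [15, 9, 21, 18, 25, 32]


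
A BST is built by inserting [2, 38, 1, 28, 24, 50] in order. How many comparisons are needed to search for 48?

Search path for 48: 2 -> 38 -> 50
Found: False
Comparisons: 3


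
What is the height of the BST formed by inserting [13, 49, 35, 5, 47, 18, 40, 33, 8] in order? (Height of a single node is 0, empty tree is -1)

Insertion order: [13, 49, 35, 5, 47, 18, 40, 33, 8]
Tree (level-order array): [13, 5, 49, None, 8, 35, None, None, None, 18, 47, None, 33, 40]
Compute height bottom-up (empty subtree = -1):
  height(8) = 1 + max(-1, -1) = 0
  height(5) = 1 + max(-1, 0) = 1
  height(33) = 1 + max(-1, -1) = 0
  height(18) = 1 + max(-1, 0) = 1
  height(40) = 1 + max(-1, -1) = 0
  height(47) = 1 + max(0, -1) = 1
  height(35) = 1 + max(1, 1) = 2
  height(49) = 1 + max(2, -1) = 3
  height(13) = 1 + max(1, 3) = 4
Height = 4


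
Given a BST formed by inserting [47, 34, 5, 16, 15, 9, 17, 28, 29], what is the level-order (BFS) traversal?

Tree insertion order: [47, 34, 5, 16, 15, 9, 17, 28, 29]
Tree (level-order array): [47, 34, None, 5, None, None, 16, 15, 17, 9, None, None, 28, None, None, None, 29]
BFS from the root, enqueuing left then right child of each popped node:
  queue [47] -> pop 47, enqueue [34], visited so far: [47]
  queue [34] -> pop 34, enqueue [5], visited so far: [47, 34]
  queue [5] -> pop 5, enqueue [16], visited so far: [47, 34, 5]
  queue [16] -> pop 16, enqueue [15, 17], visited so far: [47, 34, 5, 16]
  queue [15, 17] -> pop 15, enqueue [9], visited so far: [47, 34, 5, 16, 15]
  queue [17, 9] -> pop 17, enqueue [28], visited so far: [47, 34, 5, 16, 15, 17]
  queue [9, 28] -> pop 9, enqueue [none], visited so far: [47, 34, 5, 16, 15, 17, 9]
  queue [28] -> pop 28, enqueue [29], visited so far: [47, 34, 5, 16, 15, 17, 9, 28]
  queue [29] -> pop 29, enqueue [none], visited so far: [47, 34, 5, 16, 15, 17, 9, 28, 29]
Result: [47, 34, 5, 16, 15, 17, 9, 28, 29]


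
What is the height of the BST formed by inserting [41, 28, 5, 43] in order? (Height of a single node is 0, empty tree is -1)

Insertion order: [41, 28, 5, 43]
Tree (level-order array): [41, 28, 43, 5]
Compute height bottom-up (empty subtree = -1):
  height(5) = 1 + max(-1, -1) = 0
  height(28) = 1 + max(0, -1) = 1
  height(43) = 1 + max(-1, -1) = 0
  height(41) = 1 + max(1, 0) = 2
Height = 2


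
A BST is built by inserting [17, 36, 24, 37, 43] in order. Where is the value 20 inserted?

Starting tree (level order): [17, None, 36, 24, 37, None, None, None, 43]
Insertion path: 17 -> 36 -> 24
Result: insert 20 as left child of 24
Final tree (level order): [17, None, 36, 24, 37, 20, None, None, 43]


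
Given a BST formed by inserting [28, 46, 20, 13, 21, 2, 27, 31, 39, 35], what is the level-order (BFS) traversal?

Tree insertion order: [28, 46, 20, 13, 21, 2, 27, 31, 39, 35]
Tree (level-order array): [28, 20, 46, 13, 21, 31, None, 2, None, None, 27, None, 39, None, None, None, None, 35]
BFS from the root, enqueuing left then right child of each popped node:
  queue [28] -> pop 28, enqueue [20, 46], visited so far: [28]
  queue [20, 46] -> pop 20, enqueue [13, 21], visited so far: [28, 20]
  queue [46, 13, 21] -> pop 46, enqueue [31], visited so far: [28, 20, 46]
  queue [13, 21, 31] -> pop 13, enqueue [2], visited so far: [28, 20, 46, 13]
  queue [21, 31, 2] -> pop 21, enqueue [27], visited so far: [28, 20, 46, 13, 21]
  queue [31, 2, 27] -> pop 31, enqueue [39], visited so far: [28, 20, 46, 13, 21, 31]
  queue [2, 27, 39] -> pop 2, enqueue [none], visited so far: [28, 20, 46, 13, 21, 31, 2]
  queue [27, 39] -> pop 27, enqueue [none], visited so far: [28, 20, 46, 13, 21, 31, 2, 27]
  queue [39] -> pop 39, enqueue [35], visited so far: [28, 20, 46, 13, 21, 31, 2, 27, 39]
  queue [35] -> pop 35, enqueue [none], visited so far: [28, 20, 46, 13, 21, 31, 2, 27, 39, 35]
Result: [28, 20, 46, 13, 21, 31, 2, 27, 39, 35]


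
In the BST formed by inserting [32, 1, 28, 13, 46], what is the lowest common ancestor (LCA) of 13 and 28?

Tree insertion order: [32, 1, 28, 13, 46]
Tree (level-order array): [32, 1, 46, None, 28, None, None, 13]
In a BST, the LCA of p=13, q=28 is the first node v on the
root-to-leaf path with p <= v <= q (go left if both < v, right if both > v).
Walk from root:
  at 32: both 13 and 28 < 32, go left
  at 1: both 13 and 28 > 1, go right
  at 28: 13 <= 28 <= 28, this is the LCA
LCA = 28


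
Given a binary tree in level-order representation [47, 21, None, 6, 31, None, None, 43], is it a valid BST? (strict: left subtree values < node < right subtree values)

Level-order array: [47, 21, None, 6, 31, None, None, 43]
Validate using subtree bounds (lo, hi): at each node, require lo < value < hi,
then recurse left with hi=value and right with lo=value.
Preorder trace (stopping at first violation):
  at node 47 with bounds (-inf, +inf): OK
  at node 21 with bounds (-inf, 47): OK
  at node 6 with bounds (-inf, 21): OK
  at node 31 with bounds (21, 47): OK
  at node 43 with bounds (21, 31): VIOLATION
Node 43 violates its bound: not (21 < 43 < 31).
Result: Not a valid BST


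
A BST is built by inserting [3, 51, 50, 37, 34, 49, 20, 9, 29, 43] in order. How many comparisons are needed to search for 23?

Search path for 23: 3 -> 51 -> 50 -> 37 -> 34 -> 20 -> 29
Found: False
Comparisons: 7


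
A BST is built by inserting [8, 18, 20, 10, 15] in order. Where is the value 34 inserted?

Starting tree (level order): [8, None, 18, 10, 20, None, 15]
Insertion path: 8 -> 18 -> 20
Result: insert 34 as right child of 20
Final tree (level order): [8, None, 18, 10, 20, None, 15, None, 34]


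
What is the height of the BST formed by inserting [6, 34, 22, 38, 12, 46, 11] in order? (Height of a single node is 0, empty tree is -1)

Insertion order: [6, 34, 22, 38, 12, 46, 11]
Tree (level-order array): [6, None, 34, 22, 38, 12, None, None, 46, 11]
Compute height bottom-up (empty subtree = -1):
  height(11) = 1 + max(-1, -1) = 0
  height(12) = 1 + max(0, -1) = 1
  height(22) = 1 + max(1, -1) = 2
  height(46) = 1 + max(-1, -1) = 0
  height(38) = 1 + max(-1, 0) = 1
  height(34) = 1 + max(2, 1) = 3
  height(6) = 1 + max(-1, 3) = 4
Height = 4


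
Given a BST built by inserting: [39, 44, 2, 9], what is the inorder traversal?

Tree insertion order: [39, 44, 2, 9]
Tree (level-order array): [39, 2, 44, None, 9]
Inorder traversal: [2, 9, 39, 44]


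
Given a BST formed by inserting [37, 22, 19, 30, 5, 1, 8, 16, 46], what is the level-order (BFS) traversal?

Tree insertion order: [37, 22, 19, 30, 5, 1, 8, 16, 46]
Tree (level-order array): [37, 22, 46, 19, 30, None, None, 5, None, None, None, 1, 8, None, None, None, 16]
BFS from the root, enqueuing left then right child of each popped node:
  queue [37] -> pop 37, enqueue [22, 46], visited so far: [37]
  queue [22, 46] -> pop 22, enqueue [19, 30], visited so far: [37, 22]
  queue [46, 19, 30] -> pop 46, enqueue [none], visited so far: [37, 22, 46]
  queue [19, 30] -> pop 19, enqueue [5], visited so far: [37, 22, 46, 19]
  queue [30, 5] -> pop 30, enqueue [none], visited so far: [37, 22, 46, 19, 30]
  queue [5] -> pop 5, enqueue [1, 8], visited so far: [37, 22, 46, 19, 30, 5]
  queue [1, 8] -> pop 1, enqueue [none], visited so far: [37, 22, 46, 19, 30, 5, 1]
  queue [8] -> pop 8, enqueue [16], visited so far: [37, 22, 46, 19, 30, 5, 1, 8]
  queue [16] -> pop 16, enqueue [none], visited so far: [37, 22, 46, 19, 30, 5, 1, 8, 16]
Result: [37, 22, 46, 19, 30, 5, 1, 8, 16]


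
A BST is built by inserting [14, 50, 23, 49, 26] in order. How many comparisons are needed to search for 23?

Search path for 23: 14 -> 50 -> 23
Found: True
Comparisons: 3


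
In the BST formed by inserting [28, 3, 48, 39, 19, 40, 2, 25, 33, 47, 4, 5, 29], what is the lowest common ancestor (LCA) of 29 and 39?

Tree insertion order: [28, 3, 48, 39, 19, 40, 2, 25, 33, 47, 4, 5, 29]
Tree (level-order array): [28, 3, 48, 2, 19, 39, None, None, None, 4, 25, 33, 40, None, 5, None, None, 29, None, None, 47]
In a BST, the LCA of p=29, q=39 is the first node v on the
root-to-leaf path with p <= v <= q (go left if both < v, right if both > v).
Walk from root:
  at 28: both 29 and 39 > 28, go right
  at 48: both 29 and 39 < 48, go left
  at 39: 29 <= 39 <= 39, this is the LCA
LCA = 39


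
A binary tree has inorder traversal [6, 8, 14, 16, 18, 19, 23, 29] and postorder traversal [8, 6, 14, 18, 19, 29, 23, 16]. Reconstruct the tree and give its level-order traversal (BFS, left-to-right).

Inorder:   [6, 8, 14, 16, 18, 19, 23, 29]
Postorder: [8, 6, 14, 18, 19, 29, 23, 16]
Algorithm: postorder visits root last, so walk postorder right-to-left;
each value is the root of the current inorder slice — split it at that
value, recurse on the right subtree first, then the left.
Recursive splits:
  root=16; inorder splits into left=[6, 8, 14], right=[18, 19, 23, 29]
  root=23; inorder splits into left=[18, 19], right=[29]
  root=29; inorder splits into left=[], right=[]
  root=19; inorder splits into left=[18], right=[]
  root=18; inorder splits into left=[], right=[]
  root=14; inorder splits into left=[6, 8], right=[]
  root=6; inorder splits into left=[], right=[8]
  root=8; inorder splits into left=[], right=[]
Reconstructed level-order: [16, 14, 23, 6, 19, 29, 8, 18]


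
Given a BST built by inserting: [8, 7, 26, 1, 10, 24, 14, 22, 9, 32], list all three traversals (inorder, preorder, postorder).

Tree insertion order: [8, 7, 26, 1, 10, 24, 14, 22, 9, 32]
Tree (level-order array): [8, 7, 26, 1, None, 10, 32, None, None, 9, 24, None, None, None, None, 14, None, None, 22]
Inorder (L, root, R): [1, 7, 8, 9, 10, 14, 22, 24, 26, 32]
Preorder (root, L, R): [8, 7, 1, 26, 10, 9, 24, 14, 22, 32]
Postorder (L, R, root): [1, 7, 9, 22, 14, 24, 10, 32, 26, 8]


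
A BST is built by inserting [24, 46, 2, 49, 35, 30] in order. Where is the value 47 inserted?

Starting tree (level order): [24, 2, 46, None, None, 35, 49, 30]
Insertion path: 24 -> 46 -> 49
Result: insert 47 as left child of 49
Final tree (level order): [24, 2, 46, None, None, 35, 49, 30, None, 47]


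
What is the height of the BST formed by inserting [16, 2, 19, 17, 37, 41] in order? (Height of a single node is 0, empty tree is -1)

Insertion order: [16, 2, 19, 17, 37, 41]
Tree (level-order array): [16, 2, 19, None, None, 17, 37, None, None, None, 41]
Compute height bottom-up (empty subtree = -1):
  height(2) = 1 + max(-1, -1) = 0
  height(17) = 1 + max(-1, -1) = 0
  height(41) = 1 + max(-1, -1) = 0
  height(37) = 1 + max(-1, 0) = 1
  height(19) = 1 + max(0, 1) = 2
  height(16) = 1 + max(0, 2) = 3
Height = 3


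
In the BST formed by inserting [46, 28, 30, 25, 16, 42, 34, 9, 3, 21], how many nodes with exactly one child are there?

Tree built from: [46, 28, 30, 25, 16, 42, 34, 9, 3, 21]
Tree (level-order array): [46, 28, None, 25, 30, 16, None, None, 42, 9, 21, 34, None, 3]
Rule: These are nodes with exactly 1 non-null child.
Per-node child counts:
  node 46: 1 child(ren)
  node 28: 2 child(ren)
  node 25: 1 child(ren)
  node 16: 2 child(ren)
  node 9: 1 child(ren)
  node 3: 0 child(ren)
  node 21: 0 child(ren)
  node 30: 1 child(ren)
  node 42: 1 child(ren)
  node 34: 0 child(ren)
Matching nodes: [46, 25, 9, 30, 42]
Count of nodes with exactly one child: 5


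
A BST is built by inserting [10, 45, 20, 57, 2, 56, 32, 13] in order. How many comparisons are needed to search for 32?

Search path for 32: 10 -> 45 -> 20 -> 32
Found: True
Comparisons: 4


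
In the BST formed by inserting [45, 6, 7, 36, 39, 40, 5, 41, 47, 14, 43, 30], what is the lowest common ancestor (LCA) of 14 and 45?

Tree insertion order: [45, 6, 7, 36, 39, 40, 5, 41, 47, 14, 43, 30]
Tree (level-order array): [45, 6, 47, 5, 7, None, None, None, None, None, 36, 14, 39, None, 30, None, 40, None, None, None, 41, None, 43]
In a BST, the LCA of p=14, q=45 is the first node v on the
root-to-leaf path with p <= v <= q (go left if both < v, right if both > v).
Walk from root:
  at 45: 14 <= 45 <= 45, this is the LCA
LCA = 45


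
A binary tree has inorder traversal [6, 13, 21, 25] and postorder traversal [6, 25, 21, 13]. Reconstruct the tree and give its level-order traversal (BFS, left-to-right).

Inorder:   [6, 13, 21, 25]
Postorder: [6, 25, 21, 13]
Algorithm: postorder visits root last, so walk postorder right-to-left;
each value is the root of the current inorder slice — split it at that
value, recurse on the right subtree first, then the left.
Recursive splits:
  root=13; inorder splits into left=[6], right=[21, 25]
  root=21; inorder splits into left=[], right=[25]
  root=25; inorder splits into left=[], right=[]
  root=6; inorder splits into left=[], right=[]
Reconstructed level-order: [13, 6, 21, 25]


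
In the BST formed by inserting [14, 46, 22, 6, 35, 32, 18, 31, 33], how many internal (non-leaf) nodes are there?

Tree built from: [14, 46, 22, 6, 35, 32, 18, 31, 33]
Tree (level-order array): [14, 6, 46, None, None, 22, None, 18, 35, None, None, 32, None, 31, 33]
Rule: An internal node has at least one child.
Per-node child counts:
  node 14: 2 child(ren)
  node 6: 0 child(ren)
  node 46: 1 child(ren)
  node 22: 2 child(ren)
  node 18: 0 child(ren)
  node 35: 1 child(ren)
  node 32: 2 child(ren)
  node 31: 0 child(ren)
  node 33: 0 child(ren)
Matching nodes: [14, 46, 22, 35, 32]
Count of internal (non-leaf) nodes: 5


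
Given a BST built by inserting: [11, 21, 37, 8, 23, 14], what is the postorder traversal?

Tree insertion order: [11, 21, 37, 8, 23, 14]
Tree (level-order array): [11, 8, 21, None, None, 14, 37, None, None, 23]
Postorder traversal: [8, 14, 23, 37, 21, 11]


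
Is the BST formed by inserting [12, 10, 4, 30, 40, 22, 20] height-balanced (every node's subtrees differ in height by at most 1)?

Tree (level-order array): [12, 10, 30, 4, None, 22, 40, None, None, 20]
Definition: a tree is height-balanced if, at every node, |h(left) - h(right)| <= 1 (empty subtree has height -1).
Bottom-up per-node check:
  node 4: h_left=-1, h_right=-1, diff=0 [OK], height=0
  node 10: h_left=0, h_right=-1, diff=1 [OK], height=1
  node 20: h_left=-1, h_right=-1, diff=0 [OK], height=0
  node 22: h_left=0, h_right=-1, diff=1 [OK], height=1
  node 40: h_left=-1, h_right=-1, diff=0 [OK], height=0
  node 30: h_left=1, h_right=0, diff=1 [OK], height=2
  node 12: h_left=1, h_right=2, diff=1 [OK], height=3
All nodes satisfy the balance condition.
Result: Balanced


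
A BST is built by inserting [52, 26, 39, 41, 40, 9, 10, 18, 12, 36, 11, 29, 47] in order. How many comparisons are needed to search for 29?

Search path for 29: 52 -> 26 -> 39 -> 36 -> 29
Found: True
Comparisons: 5


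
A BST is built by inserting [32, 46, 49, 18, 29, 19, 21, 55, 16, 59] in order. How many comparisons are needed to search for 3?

Search path for 3: 32 -> 18 -> 16
Found: False
Comparisons: 3


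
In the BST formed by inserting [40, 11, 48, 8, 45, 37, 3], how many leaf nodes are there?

Tree built from: [40, 11, 48, 8, 45, 37, 3]
Tree (level-order array): [40, 11, 48, 8, 37, 45, None, 3]
Rule: A leaf has 0 children.
Per-node child counts:
  node 40: 2 child(ren)
  node 11: 2 child(ren)
  node 8: 1 child(ren)
  node 3: 0 child(ren)
  node 37: 0 child(ren)
  node 48: 1 child(ren)
  node 45: 0 child(ren)
Matching nodes: [3, 37, 45]
Count of leaf nodes: 3


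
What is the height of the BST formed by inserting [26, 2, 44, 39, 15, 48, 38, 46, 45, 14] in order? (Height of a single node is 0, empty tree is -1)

Insertion order: [26, 2, 44, 39, 15, 48, 38, 46, 45, 14]
Tree (level-order array): [26, 2, 44, None, 15, 39, 48, 14, None, 38, None, 46, None, None, None, None, None, 45]
Compute height bottom-up (empty subtree = -1):
  height(14) = 1 + max(-1, -1) = 0
  height(15) = 1 + max(0, -1) = 1
  height(2) = 1 + max(-1, 1) = 2
  height(38) = 1 + max(-1, -1) = 0
  height(39) = 1 + max(0, -1) = 1
  height(45) = 1 + max(-1, -1) = 0
  height(46) = 1 + max(0, -1) = 1
  height(48) = 1 + max(1, -1) = 2
  height(44) = 1 + max(1, 2) = 3
  height(26) = 1 + max(2, 3) = 4
Height = 4


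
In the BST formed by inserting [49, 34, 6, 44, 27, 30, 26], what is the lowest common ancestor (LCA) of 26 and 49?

Tree insertion order: [49, 34, 6, 44, 27, 30, 26]
Tree (level-order array): [49, 34, None, 6, 44, None, 27, None, None, 26, 30]
In a BST, the LCA of p=26, q=49 is the first node v on the
root-to-leaf path with p <= v <= q (go left if both < v, right if both > v).
Walk from root:
  at 49: 26 <= 49 <= 49, this is the LCA
LCA = 49


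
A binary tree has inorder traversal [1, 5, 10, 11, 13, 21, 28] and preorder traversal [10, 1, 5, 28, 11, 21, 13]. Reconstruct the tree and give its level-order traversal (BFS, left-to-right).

Inorder:  [1, 5, 10, 11, 13, 21, 28]
Preorder: [10, 1, 5, 28, 11, 21, 13]
Algorithm: preorder visits root first, so consume preorder in order;
for each root, split the current inorder slice at that value into
left-subtree inorder and right-subtree inorder, then recurse.
Recursive splits:
  root=10; inorder splits into left=[1, 5], right=[11, 13, 21, 28]
  root=1; inorder splits into left=[], right=[5]
  root=5; inorder splits into left=[], right=[]
  root=28; inorder splits into left=[11, 13, 21], right=[]
  root=11; inorder splits into left=[], right=[13, 21]
  root=21; inorder splits into left=[13], right=[]
  root=13; inorder splits into left=[], right=[]
Reconstructed level-order: [10, 1, 28, 5, 11, 21, 13]


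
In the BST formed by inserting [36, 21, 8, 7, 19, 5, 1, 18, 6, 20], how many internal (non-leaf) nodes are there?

Tree built from: [36, 21, 8, 7, 19, 5, 1, 18, 6, 20]
Tree (level-order array): [36, 21, None, 8, None, 7, 19, 5, None, 18, 20, 1, 6]
Rule: An internal node has at least one child.
Per-node child counts:
  node 36: 1 child(ren)
  node 21: 1 child(ren)
  node 8: 2 child(ren)
  node 7: 1 child(ren)
  node 5: 2 child(ren)
  node 1: 0 child(ren)
  node 6: 0 child(ren)
  node 19: 2 child(ren)
  node 18: 0 child(ren)
  node 20: 0 child(ren)
Matching nodes: [36, 21, 8, 7, 5, 19]
Count of internal (non-leaf) nodes: 6


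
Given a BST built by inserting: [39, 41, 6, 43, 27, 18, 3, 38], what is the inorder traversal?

Tree insertion order: [39, 41, 6, 43, 27, 18, 3, 38]
Tree (level-order array): [39, 6, 41, 3, 27, None, 43, None, None, 18, 38]
Inorder traversal: [3, 6, 18, 27, 38, 39, 41, 43]


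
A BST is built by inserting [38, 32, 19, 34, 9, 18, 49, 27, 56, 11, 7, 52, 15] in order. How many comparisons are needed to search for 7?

Search path for 7: 38 -> 32 -> 19 -> 9 -> 7
Found: True
Comparisons: 5


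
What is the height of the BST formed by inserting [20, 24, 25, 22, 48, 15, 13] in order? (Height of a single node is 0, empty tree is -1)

Insertion order: [20, 24, 25, 22, 48, 15, 13]
Tree (level-order array): [20, 15, 24, 13, None, 22, 25, None, None, None, None, None, 48]
Compute height bottom-up (empty subtree = -1):
  height(13) = 1 + max(-1, -1) = 0
  height(15) = 1 + max(0, -1) = 1
  height(22) = 1 + max(-1, -1) = 0
  height(48) = 1 + max(-1, -1) = 0
  height(25) = 1 + max(-1, 0) = 1
  height(24) = 1 + max(0, 1) = 2
  height(20) = 1 + max(1, 2) = 3
Height = 3


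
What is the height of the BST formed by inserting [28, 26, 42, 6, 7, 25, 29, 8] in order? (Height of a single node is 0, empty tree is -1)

Insertion order: [28, 26, 42, 6, 7, 25, 29, 8]
Tree (level-order array): [28, 26, 42, 6, None, 29, None, None, 7, None, None, None, 25, 8]
Compute height bottom-up (empty subtree = -1):
  height(8) = 1 + max(-1, -1) = 0
  height(25) = 1 + max(0, -1) = 1
  height(7) = 1 + max(-1, 1) = 2
  height(6) = 1 + max(-1, 2) = 3
  height(26) = 1 + max(3, -1) = 4
  height(29) = 1 + max(-1, -1) = 0
  height(42) = 1 + max(0, -1) = 1
  height(28) = 1 + max(4, 1) = 5
Height = 5


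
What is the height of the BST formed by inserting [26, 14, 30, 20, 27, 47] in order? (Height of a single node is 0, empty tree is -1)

Insertion order: [26, 14, 30, 20, 27, 47]
Tree (level-order array): [26, 14, 30, None, 20, 27, 47]
Compute height bottom-up (empty subtree = -1):
  height(20) = 1 + max(-1, -1) = 0
  height(14) = 1 + max(-1, 0) = 1
  height(27) = 1 + max(-1, -1) = 0
  height(47) = 1 + max(-1, -1) = 0
  height(30) = 1 + max(0, 0) = 1
  height(26) = 1 + max(1, 1) = 2
Height = 2


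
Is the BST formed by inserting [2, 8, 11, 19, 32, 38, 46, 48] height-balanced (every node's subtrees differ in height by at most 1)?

Tree (level-order array): [2, None, 8, None, 11, None, 19, None, 32, None, 38, None, 46, None, 48]
Definition: a tree is height-balanced if, at every node, |h(left) - h(right)| <= 1 (empty subtree has height -1).
Bottom-up per-node check:
  node 48: h_left=-1, h_right=-1, diff=0 [OK], height=0
  node 46: h_left=-1, h_right=0, diff=1 [OK], height=1
  node 38: h_left=-1, h_right=1, diff=2 [FAIL (|-1-1|=2 > 1)], height=2
  node 32: h_left=-1, h_right=2, diff=3 [FAIL (|-1-2|=3 > 1)], height=3
  node 19: h_left=-1, h_right=3, diff=4 [FAIL (|-1-3|=4 > 1)], height=4
  node 11: h_left=-1, h_right=4, diff=5 [FAIL (|-1-4|=5 > 1)], height=5
  node 8: h_left=-1, h_right=5, diff=6 [FAIL (|-1-5|=6 > 1)], height=6
  node 2: h_left=-1, h_right=6, diff=7 [FAIL (|-1-6|=7 > 1)], height=7
Node 38 violates the condition: |-1 - 1| = 2 > 1.
Result: Not balanced


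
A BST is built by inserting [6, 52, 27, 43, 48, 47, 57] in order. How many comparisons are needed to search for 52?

Search path for 52: 6 -> 52
Found: True
Comparisons: 2


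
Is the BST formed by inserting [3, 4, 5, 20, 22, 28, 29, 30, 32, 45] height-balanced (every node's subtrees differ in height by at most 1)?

Tree (level-order array): [3, None, 4, None, 5, None, 20, None, 22, None, 28, None, 29, None, 30, None, 32, None, 45]
Definition: a tree is height-balanced if, at every node, |h(left) - h(right)| <= 1 (empty subtree has height -1).
Bottom-up per-node check:
  node 45: h_left=-1, h_right=-1, diff=0 [OK], height=0
  node 32: h_left=-1, h_right=0, diff=1 [OK], height=1
  node 30: h_left=-1, h_right=1, diff=2 [FAIL (|-1-1|=2 > 1)], height=2
  node 29: h_left=-1, h_right=2, diff=3 [FAIL (|-1-2|=3 > 1)], height=3
  node 28: h_left=-1, h_right=3, diff=4 [FAIL (|-1-3|=4 > 1)], height=4
  node 22: h_left=-1, h_right=4, diff=5 [FAIL (|-1-4|=5 > 1)], height=5
  node 20: h_left=-1, h_right=5, diff=6 [FAIL (|-1-5|=6 > 1)], height=6
  node 5: h_left=-1, h_right=6, diff=7 [FAIL (|-1-6|=7 > 1)], height=7
  node 4: h_left=-1, h_right=7, diff=8 [FAIL (|-1-7|=8 > 1)], height=8
  node 3: h_left=-1, h_right=8, diff=9 [FAIL (|-1-8|=9 > 1)], height=9
Node 30 violates the condition: |-1 - 1| = 2 > 1.
Result: Not balanced


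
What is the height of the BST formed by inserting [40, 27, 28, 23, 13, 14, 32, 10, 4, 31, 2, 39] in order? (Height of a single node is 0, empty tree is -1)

Insertion order: [40, 27, 28, 23, 13, 14, 32, 10, 4, 31, 2, 39]
Tree (level-order array): [40, 27, None, 23, 28, 13, None, None, 32, 10, 14, 31, 39, 4, None, None, None, None, None, None, None, 2]
Compute height bottom-up (empty subtree = -1):
  height(2) = 1 + max(-1, -1) = 0
  height(4) = 1 + max(0, -1) = 1
  height(10) = 1 + max(1, -1) = 2
  height(14) = 1 + max(-1, -1) = 0
  height(13) = 1 + max(2, 0) = 3
  height(23) = 1 + max(3, -1) = 4
  height(31) = 1 + max(-1, -1) = 0
  height(39) = 1 + max(-1, -1) = 0
  height(32) = 1 + max(0, 0) = 1
  height(28) = 1 + max(-1, 1) = 2
  height(27) = 1 + max(4, 2) = 5
  height(40) = 1 + max(5, -1) = 6
Height = 6


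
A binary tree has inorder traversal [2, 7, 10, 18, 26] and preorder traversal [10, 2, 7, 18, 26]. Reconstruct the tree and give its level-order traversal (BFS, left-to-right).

Inorder:  [2, 7, 10, 18, 26]
Preorder: [10, 2, 7, 18, 26]
Algorithm: preorder visits root first, so consume preorder in order;
for each root, split the current inorder slice at that value into
left-subtree inorder and right-subtree inorder, then recurse.
Recursive splits:
  root=10; inorder splits into left=[2, 7], right=[18, 26]
  root=2; inorder splits into left=[], right=[7]
  root=7; inorder splits into left=[], right=[]
  root=18; inorder splits into left=[], right=[26]
  root=26; inorder splits into left=[], right=[]
Reconstructed level-order: [10, 2, 18, 7, 26]


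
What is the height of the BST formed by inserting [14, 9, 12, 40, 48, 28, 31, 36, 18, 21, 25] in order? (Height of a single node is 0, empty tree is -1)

Insertion order: [14, 9, 12, 40, 48, 28, 31, 36, 18, 21, 25]
Tree (level-order array): [14, 9, 40, None, 12, 28, 48, None, None, 18, 31, None, None, None, 21, None, 36, None, 25]
Compute height bottom-up (empty subtree = -1):
  height(12) = 1 + max(-1, -1) = 0
  height(9) = 1 + max(-1, 0) = 1
  height(25) = 1 + max(-1, -1) = 0
  height(21) = 1 + max(-1, 0) = 1
  height(18) = 1 + max(-1, 1) = 2
  height(36) = 1 + max(-1, -1) = 0
  height(31) = 1 + max(-1, 0) = 1
  height(28) = 1 + max(2, 1) = 3
  height(48) = 1 + max(-1, -1) = 0
  height(40) = 1 + max(3, 0) = 4
  height(14) = 1 + max(1, 4) = 5
Height = 5


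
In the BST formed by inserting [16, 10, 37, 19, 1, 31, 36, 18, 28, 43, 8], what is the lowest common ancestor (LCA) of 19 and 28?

Tree insertion order: [16, 10, 37, 19, 1, 31, 36, 18, 28, 43, 8]
Tree (level-order array): [16, 10, 37, 1, None, 19, 43, None, 8, 18, 31, None, None, None, None, None, None, 28, 36]
In a BST, the LCA of p=19, q=28 is the first node v on the
root-to-leaf path with p <= v <= q (go left if both < v, right if both > v).
Walk from root:
  at 16: both 19 and 28 > 16, go right
  at 37: both 19 and 28 < 37, go left
  at 19: 19 <= 19 <= 28, this is the LCA
LCA = 19


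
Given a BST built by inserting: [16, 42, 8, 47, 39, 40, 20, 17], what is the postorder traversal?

Tree insertion order: [16, 42, 8, 47, 39, 40, 20, 17]
Tree (level-order array): [16, 8, 42, None, None, 39, 47, 20, 40, None, None, 17]
Postorder traversal: [8, 17, 20, 40, 39, 47, 42, 16]


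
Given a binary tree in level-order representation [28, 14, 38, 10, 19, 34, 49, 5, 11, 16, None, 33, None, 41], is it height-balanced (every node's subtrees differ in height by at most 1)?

Tree (level-order array): [28, 14, 38, 10, 19, 34, 49, 5, 11, 16, None, 33, None, 41]
Definition: a tree is height-balanced if, at every node, |h(left) - h(right)| <= 1 (empty subtree has height -1).
Bottom-up per-node check:
  node 5: h_left=-1, h_right=-1, diff=0 [OK], height=0
  node 11: h_left=-1, h_right=-1, diff=0 [OK], height=0
  node 10: h_left=0, h_right=0, diff=0 [OK], height=1
  node 16: h_left=-1, h_right=-1, diff=0 [OK], height=0
  node 19: h_left=0, h_right=-1, diff=1 [OK], height=1
  node 14: h_left=1, h_right=1, diff=0 [OK], height=2
  node 33: h_left=-1, h_right=-1, diff=0 [OK], height=0
  node 34: h_left=0, h_right=-1, diff=1 [OK], height=1
  node 41: h_left=-1, h_right=-1, diff=0 [OK], height=0
  node 49: h_left=0, h_right=-1, diff=1 [OK], height=1
  node 38: h_left=1, h_right=1, diff=0 [OK], height=2
  node 28: h_left=2, h_right=2, diff=0 [OK], height=3
All nodes satisfy the balance condition.
Result: Balanced


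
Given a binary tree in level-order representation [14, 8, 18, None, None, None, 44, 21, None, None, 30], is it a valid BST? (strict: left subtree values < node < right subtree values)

Level-order array: [14, 8, 18, None, None, None, 44, 21, None, None, 30]
Validate using subtree bounds (lo, hi): at each node, require lo < value < hi,
then recurse left with hi=value and right with lo=value.
Preorder trace (stopping at first violation):
  at node 14 with bounds (-inf, +inf): OK
  at node 8 with bounds (-inf, 14): OK
  at node 18 with bounds (14, +inf): OK
  at node 44 with bounds (18, +inf): OK
  at node 21 with bounds (18, 44): OK
  at node 30 with bounds (21, 44): OK
No violation found at any node.
Result: Valid BST


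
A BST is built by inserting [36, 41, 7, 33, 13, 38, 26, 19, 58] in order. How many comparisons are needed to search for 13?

Search path for 13: 36 -> 7 -> 33 -> 13
Found: True
Comparisons: 4


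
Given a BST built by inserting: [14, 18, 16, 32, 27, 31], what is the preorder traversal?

Tree insertion order: [14, 18, 16, 32, 27, 31]
Tree (level-order array): [14, None, 18, 16, 32, None, None, 27, None, None, 31]
Preorder traversal: [14, 18, 16, 32, 27, 31]


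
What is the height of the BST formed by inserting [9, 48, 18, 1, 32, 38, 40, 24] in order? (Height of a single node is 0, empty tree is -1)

Insertion order: [9, 48, 18, 1, 32, 38, 40, 24]
Tree (level-order array): [9, 1, 48, None, None, 18, None, None, 32, 24, 38, None, None, None, 40]
Compute height bottom-up (empty subtree = -1):
  height(1) = 1 + max(-1, -1) = 0
  height(24) = 1 + max(-1, -1) = 0
  height(40) = 1 + max(-1, -1) = 0
  height(38) = 1 + max(-1, 0) = 1
  height(32) = 1 + max(0, 1) = 2
  height(18) = 1 + max(-1, 2) = 3
  height(48) = 1 + max(3, -1) = 4
  height(9) = 1 + max(0, 4) = 5
Height = 5


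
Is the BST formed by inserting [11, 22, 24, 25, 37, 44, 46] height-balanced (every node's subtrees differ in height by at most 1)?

Tree (level-order array): [11, None, 22, None, 24, None, 25, None, 37, None, 44, None, 46]
Definition: a tree is height-balanced if, at every node, |h(left) - h(right)| <= 1 (empty subtree has height -1).
Bottom-up per-node check:
  node 46: h_left=-1, h_right=-1, diff=0 [OK], height=0
  node 44: h_left=-1, h_right=0, diff=1 [OK], height=1
  node 37: h_left=-1, h_right=1, diff=2 [FAIL (|-1-1|=2 > 1)], height=2
  node 25: h_left=-1, h_right=2, diff=3 [FAIL (|-1-2|=3 > 1)], height=3
  node 24: h_left=-1, h_right=3, diff=4 [FAIL (|-1-3|=4 > 1)], height=4
  node 22: h_left=-1, h_right=4, diff=5 [FAIL (|-1-4|=5 > 1)], height=5
  node 11: h_left=-1, h_right=5, diff=6 [FAIL (|-1-5|=6 > 1)], height=6
Node 37 violates the condition: |-1 - 1| = 2 > 1.
Result: Not balanced


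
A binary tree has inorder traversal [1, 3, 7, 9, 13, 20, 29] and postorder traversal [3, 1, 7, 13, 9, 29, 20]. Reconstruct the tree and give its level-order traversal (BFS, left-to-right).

Inorder:   [1, 3, 7, 9, 13, 20, 29]
Postorder: [3, 1, 7, 13, 9, 29, 20]
Algorithm: postorder visits root last, so walk postorder right-to-left;
each value is the root of the current inorder slice — split it at that
value, recurse on the right subtree first, then the left.
Recursive splits:
  root=20; inorder splits into left=[1, 3, 7, 9, 13], right=[29]
  root=29; inorder splits into left=[], right=[]
  root=9; inorder splits into left=[1, 3, 7], right=[13]
  root=13; inorder splits into left=[], right=[]
  root=7; inorder splits into left=[1, 3], right=[]
  root=1; inorder splits into left=[], right=[3]
  root=3; inorder splits into left=[], right=[]
Reconstructed level-order: [20, 9, 29, 7, 13, 1, 3]


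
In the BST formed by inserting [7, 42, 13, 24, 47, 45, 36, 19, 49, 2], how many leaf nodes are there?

Tree built from: [7, 42, 13, 24, 47, 45, 36, 19, 49, 2]
Tree (level-order array): [7, 2, 42, None, None, 13, 47, None, 24, 45, 49, 19, 36]
Rule: A leaf has 0 children.
Per-node child counts:
  node 7: 2 child(ren)
  node 2: 0 child(ren)
  node 42: 2 child(ren)
  node 13: 1 child(ren)
  node 24: 2 child(ren)
  node 19: 0 child(ren)
  node 36: 0 child(ren)
  node 47: 2 child(ren)
  node 45: 0 child(ren)
  node 49: 0 child(ren)
Matching nodes: [2, 19, 36, 45, 49]
Count of leaf nodes: 5


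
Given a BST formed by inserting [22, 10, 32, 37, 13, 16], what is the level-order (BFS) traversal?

Tree insertion order: [22, 10, 32, 37, 13, 16]
Tree (level-order array): [22, 10, 32, None, 13, None, 37, None, 16]
BFS from the root, enqueuing left then right child of each popped node:
  queue [22] -> pop 22, enqueue [10, 32], visited so far: [22]
  queue [10, 32] -> pop 10, enqueue [13], visited so far: [22, 10]
  queue [32, 13] -> pop 32, enqueue [37], visited so far: [22, 10, 32]
  queue [13, 37] -> pop 13, enqueue [16], visited so far: [22, 10, 32, 13]
  queue [37, 16] -> pop 37, enqueue [none], visited so far: [22, 10, 32, 13, 37]
  queue [16] -> pop 16, enqueue [none], visited so far: [22, 10, 32, 13, 37, 16]
Result: [22, 10, 32, 13, 37, 16]


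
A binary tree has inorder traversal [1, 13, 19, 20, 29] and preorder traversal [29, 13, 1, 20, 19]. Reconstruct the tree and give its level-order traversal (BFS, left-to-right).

Inorder:  [1, 13, 19, 20, 29]
Preorder: [29, 13, 1, 20, 19]
Algorithm: preorder visits root first, so consume preorder in order;
for each root, split the current inorder slice at that value into
left-subtree inorder and right-subtree inorder, then recurse.
Recursive splits:
  root=29; inorder splits into left=[1, 13, 19, 20], right=[]
  root=13; inorder splits into left=[1], right=[19, 20]
  root=1; inorder splits into left=[], right=[]
  root=20; inorder splits into left=[19], right=[]
  root=19; inorder splits into left=[], right=[]
Reconstructed level-order: [29, 13, 1, 20, 19]


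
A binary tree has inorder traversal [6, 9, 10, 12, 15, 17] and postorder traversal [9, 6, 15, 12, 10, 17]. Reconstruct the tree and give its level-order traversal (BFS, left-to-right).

Inorder:   [6, 9, 10, 12, 15, 17]
Postorder: [9, 6, 15, 12, 10, 17]
Algorithm: postorder visits root last, so walk postorder right-to-left;
each value is the root of the current inorder slice — split it at that
value, recurse on the right subtree first, then the left.
Recursive splits:
  root=17; inorder splits into left=[6, 9, 10, 12, 15], right=[]
  root=10; inorder splits into left=[6, 9], right=[12, 15]
  root=12; inorder splits into left=[], right=[15]
  root=15; inorder splits into left=[], right=[]
  root=6; inorder splits into left=[], right=[9]
  root=9; inorder splits into left=[], right=[]
Reconstructed level-order: [17, 10, 6, 12, 9, 15]


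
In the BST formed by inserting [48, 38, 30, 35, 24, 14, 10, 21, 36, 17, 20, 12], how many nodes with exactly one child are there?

Tree built from: [48, 38, 30, 35, 24, 14, 10, 21, 36, 17, 20, 12]
Tree (level-order array): [48, 38, None, 30, None, 24, 35, 14, None, None, 36, 10, 21, None, None, None, 12, 17, None, None, None, None, 20]
Rule: These are nodes with exactly 1 non-null child.
Per-node child counts:
  node 48: 1 child(ren)
  node 38: 1 child(ren)
  node 30: 2 child(ren)
  node 24: 1 child(ren)
  node 14: 2 child(ren)
  node 10: 1 child(ren)
  node 12: 0 child(ren)
  node 21: 1 child(ren)
  node 17: 1 child(ren)
  node 20: 0 child(ren)
  node 35: 1 child(ren)
  node 36: 0 child(ren)
Matching nodes: [48, 38, 24, 10, 21, 17, 35]
Count of nodes with exactly one child: 7


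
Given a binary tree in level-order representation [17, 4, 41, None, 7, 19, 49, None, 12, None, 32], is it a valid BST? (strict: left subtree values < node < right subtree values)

Level-order array: [17, 4, 41, None, 7, 19, 49, None, 12, None, 32]
Validate using subtree bounds (lo, hi): at each node, require lo < value < hi,
then recurse left with hi=value and right with lo=value.
Preorder trace (stopping at first violation):
  at node 17 with bounds (-inf, +inf): OK
  at node 4 with bounds (-inf, 17): OK
  at node 7 with bounds (4, 17): OK
  at node 12 with bounds (7, 17): OK
  at node 41 with bounds (17, +inf): OK
  at node 19 with bounds (17, 41): OK
  at node 32 with bounds (19, 41): OK
  at node 49 with bounds (41, +inf): OK
No violation found at any node.
Result: Valid BST


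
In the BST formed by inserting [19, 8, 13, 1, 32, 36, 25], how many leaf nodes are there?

Tree built from: [19, 8, 13, 1, 32, 36, 25]
Tree (level-order array): [19, 8, 32, 1, 13, 25, 36]
Rule: A leaf has 0 children.
Per-node child counts:
  node 19: 2 child(ren)
  node 8: 2 child(ren)
  node 1: 0 child(ren)
  node 13: 0 child(ren)
  node 32: 2 child(ren)
  node 25: 0 child(ren)
  node 36: 0 child(ren)
Matching nodes: [1, 13, 25, 36]
Count of leaf nodes: 4


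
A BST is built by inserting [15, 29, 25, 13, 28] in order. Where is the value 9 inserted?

Starting tree (level order): [15, 13, 29, None, None, 25, None, None, 28]
Insertion path: 15 -> 13
Result: insert 9 as left child of 13
Final tree (level order): [15, 13, 29, 9, None, 25, None, None, None, None, 28]


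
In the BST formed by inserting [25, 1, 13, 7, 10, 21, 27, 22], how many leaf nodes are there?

Tree built from: [25, 1, 13, 7, 10, 21, 27, 22]
Tree (level-order array): [25, 1, 27, None, 13, None, None, 7, 21, None, 10, None, 22]
Rule: A leaf has 0 children.
Per-node child counts:
  node 25: 2 child(ren)
  node 1: 1 child(ren)
  node 13: 2 child(ren)
  node 7: 1 child(ren)
  node 10: 0 child(ren)
  node 21: 1 child(ren)
  node 22: 0 child(ren)
  node 27: 0 child(ren)
Matching nodes: [10, 22, 27]
Count of leaf nodes: 3


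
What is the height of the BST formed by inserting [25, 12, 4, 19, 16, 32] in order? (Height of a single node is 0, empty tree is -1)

Insertion order: [25, 12, 4, 19, 16, 32]
Tree (level-order array): [25, 12, 32, 4, 19, None, None, None, None, 16]
Compute height bottom-up (empty subtree = -1):
  height(4) = 1 + max(-1, -1) = 0
  height(16) = 1 + max(-1, -1) = 0
  height(19) = 1 + max(0, -1) = 1
  height(12) = 1 + max(0, 1) = 2
  height(32) = 1 + max(-1, -1) = 0
  height(25) = 1 + max(2, 0) = 3
Height = 3


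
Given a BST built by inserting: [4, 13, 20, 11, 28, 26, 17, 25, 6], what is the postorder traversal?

Tree insertion order: [4, 13, 20, 11, 28, 26, 17, 25, 6]
Tree (level-order array): [4, None, 13, 11, 20, 6, None, 17, 28, None, None, None, None, 26, None, 25]
Postorder traversal: [6, 11, 17, 25, 26, 28, 20, 13, 4]


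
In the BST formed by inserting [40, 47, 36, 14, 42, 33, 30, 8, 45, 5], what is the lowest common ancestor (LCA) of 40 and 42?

Tree insertion order: [40, 47, 36, 14, 42, 33, 30, 8, 45, 5]
Tree (level-order array): [40, 36, 47, 14, None, 42, None, 8, 33, None, 45, 5, None, 30]
In a BST, the LCA of p=40, q=42 is the first node v on the
root-to-leaf path with p <= v <= q (go left if both < v, right if both > v).
Walk from root:
  at 40: 40 <= 40 <= 42, this is the LCA
LCA = 40
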